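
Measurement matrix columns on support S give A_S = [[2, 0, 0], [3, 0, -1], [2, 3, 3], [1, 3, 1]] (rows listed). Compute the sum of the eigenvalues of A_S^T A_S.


Sum of eigenvalues of A_S^T A_S = trace(A_S^T A_S) = sum of squared column norms of A_S.
A_S^T A_S diagonal: [18, 18, 11].
trace = 18 + 18 + 11 = 47.

47


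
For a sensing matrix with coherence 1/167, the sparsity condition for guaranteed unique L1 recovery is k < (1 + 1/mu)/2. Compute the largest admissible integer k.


1/mu = 167.
1 + 1/mu = 168.
(1 + 1/mu)/2 = 84 is an integer and the inequality is strict, so k_max = 84 - 1 = 83.

83


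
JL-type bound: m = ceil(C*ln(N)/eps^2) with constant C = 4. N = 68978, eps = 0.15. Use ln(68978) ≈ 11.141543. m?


ln(68978) ≈ 11.141543.
eps^2 = 0.15^2 = 0.0225.
C*ln(N)/eps^2 ≈ 4*11.141543/0.0225 ≈ 1980.7188.
m = ceil(1980.7188) = 1981.

1981


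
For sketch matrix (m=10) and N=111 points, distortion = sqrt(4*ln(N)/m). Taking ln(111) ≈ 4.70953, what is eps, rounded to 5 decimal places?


ln(111) ≈ 4.70953.
4*ln(N)/m ≈ 4*4.70953/10 ≈ 1.883812.
eps = sqrt(1.883812) ≈ 1.3725203 ≈ 1.37252.

1.37252


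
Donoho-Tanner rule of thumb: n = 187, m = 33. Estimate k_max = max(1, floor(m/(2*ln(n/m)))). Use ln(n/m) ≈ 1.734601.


n/m = 187/33 = 17/3.
ln(n/m) ≈ 1.734601.
2*ln(n/m) ≈ 3.469202.
m/(2*ln(n/m)) ≈ 33/3.469202 ≈ 9.5123.
floor = 9.
k_max = max(1, 9) = 9.

9


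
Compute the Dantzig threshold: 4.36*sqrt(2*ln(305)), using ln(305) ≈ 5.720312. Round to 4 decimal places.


ln(305) ≈ 5.720312.
2*ln(n) ≈ 11.440624.
sqrt(2*ln(n)) ≈ sqrt(11.440624) ≈ 3.382399.
threshold ≈ 4.36*3.382399 = 14.74725964 ≈ 14.7473.

14.7473


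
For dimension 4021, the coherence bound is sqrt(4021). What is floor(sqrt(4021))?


63^2 = 3969 <= 4021 < 4096 = 64^2, so 63 <= sqrt(4021) < 64.
floor(sqrt(4021)) = 63.

63


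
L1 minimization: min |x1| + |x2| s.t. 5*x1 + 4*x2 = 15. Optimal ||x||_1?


Axis intercepts:
  x1 = 3, x2 = 0: L1 = 3
  x1 = 0, x2 = 15/4: L1 = 15/4
x* = (3, 0)
||x*||_1 = 3.

3


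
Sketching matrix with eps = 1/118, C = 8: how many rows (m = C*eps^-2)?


1/eps = 118.
(1/eps)^2 = 13924.
m = 8*13924 = 111392.

111392


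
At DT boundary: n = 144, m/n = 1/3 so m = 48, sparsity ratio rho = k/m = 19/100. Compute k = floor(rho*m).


m = 1/3*144 = 48.
rho = 19/100.
rho*m = 19/100*48 = 9.12.
k = floor(9.12) = 9.

9


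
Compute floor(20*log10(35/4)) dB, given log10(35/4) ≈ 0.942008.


||x||/||e|| = 35/4.
log10(35/4) ≈ 0.942008.
20*log10(||x||/||e||) ≈ 20*0.942008 = 18.84016.
floor(18.84016) = 18.

18


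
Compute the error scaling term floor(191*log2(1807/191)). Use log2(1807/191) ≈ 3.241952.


log2(n/k) = log2(1807/191) ≈ 3.241952.
k*log2(n/k) ≈ 191*3.241952 = 619.212832.
floor(619.212832) = 619.

619


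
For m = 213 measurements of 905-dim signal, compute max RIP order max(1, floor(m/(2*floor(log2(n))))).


floor(log2(905)) = 9.
2*9 = 18.
m/(2*floor(log2(n))) = 213/18 ≈ 11.8333.
floor = 11.
k = max(1, 11) = 11.

11


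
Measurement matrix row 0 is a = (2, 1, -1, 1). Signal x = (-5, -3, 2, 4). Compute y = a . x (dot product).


Non-zero terms: ['2*-5', '1*-3', '-1*2', '1*4']
Products: [-10, -3, -2, 4]
y = sum = -11.

-11


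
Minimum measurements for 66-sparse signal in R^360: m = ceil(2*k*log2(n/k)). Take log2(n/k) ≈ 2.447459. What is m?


log2(n/k) = log2(360/66) ≈ 2.447459.
2*k*log2(n/k) ≈ 2*66*2.447459 = 323.064588.
m = ceil(323.064588) = 324.

324


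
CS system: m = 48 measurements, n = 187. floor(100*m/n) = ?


100*m/n = 100*48/187 ≈ 25.6684.
floor = 25.

25


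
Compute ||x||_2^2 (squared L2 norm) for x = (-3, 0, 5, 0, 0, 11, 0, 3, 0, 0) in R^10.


Non-zero entries: [(0, -3), (2, 5), (5, 11), (7, 3)]
Squares: [9, 25, 121, 9]
||x||_2^2 = sum = 164.

164


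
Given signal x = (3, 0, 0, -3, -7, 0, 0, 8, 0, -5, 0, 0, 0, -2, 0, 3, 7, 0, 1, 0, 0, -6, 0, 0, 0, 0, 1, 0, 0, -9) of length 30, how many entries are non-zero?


Non-zero positions: [0, 3, 4, 7, 9, 13, 15, 16, 18, 21, 26, 29].
Sparsity = 12.

12


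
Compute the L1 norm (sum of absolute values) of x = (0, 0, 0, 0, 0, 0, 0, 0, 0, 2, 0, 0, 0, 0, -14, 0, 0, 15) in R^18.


Non-zero entries: [(9, 2), (14, -14), (17, 15)]
Absolute values: [2, 14, 15]
||x||_1 = sum = 31.

31


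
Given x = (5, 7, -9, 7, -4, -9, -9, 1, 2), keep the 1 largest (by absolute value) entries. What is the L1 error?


Sorted |x_i| descending: [9, 9, 9, 7, 7, 5, 4, 2, 1]
Keep top 1: [9]
Tail entries: [9, 9, 7, 7, 5, 4, 2, 1]
L1 error = sum of tail = 44.

44


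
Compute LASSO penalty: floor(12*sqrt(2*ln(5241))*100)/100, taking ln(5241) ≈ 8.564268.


ln(5241) ≈ 8.564268.
2*ln(n) ≈ 17.128536.
sqrt(2*ln(n)) ≈ sqrt(17.128536) ≈ 4.138664.
lambda ≈ 12*4.138664 = 49.663968.
floor(lambda*100)/100 = 49.66.

49.66


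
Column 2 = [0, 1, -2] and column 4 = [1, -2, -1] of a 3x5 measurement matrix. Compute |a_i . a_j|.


Inner product: 0*1 + 1*-2 + -2*-1
Products: [0, -2, 2]
Sum = 0.
|dot| = 0.

0


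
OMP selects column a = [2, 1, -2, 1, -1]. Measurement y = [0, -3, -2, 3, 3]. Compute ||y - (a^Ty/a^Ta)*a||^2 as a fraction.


a^T a = 11.
a^T y = 1.
coeff = 1/11 = 1/11.
||r||^2 = 340/11.

340/11


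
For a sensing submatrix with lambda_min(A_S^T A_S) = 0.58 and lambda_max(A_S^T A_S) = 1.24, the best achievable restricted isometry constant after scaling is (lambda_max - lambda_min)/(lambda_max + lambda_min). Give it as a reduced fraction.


lambda_max - lambda_min = 1.24 - 0.58 = 0.66.
lambda_max + lambda_min = 1.24 + 0.58 = 1.82.
delta = 0.66/1.82 = 66/182 = 33/91.

33/91


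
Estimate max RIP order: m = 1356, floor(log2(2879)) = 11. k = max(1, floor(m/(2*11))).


floor(log2(2879)) = 11.
2*11 = 22.
m/(2*floor(log2(n))) = 1356/22 ≈ 61.6364.
floor = 61.
k = max(1, 61) = 61.

61


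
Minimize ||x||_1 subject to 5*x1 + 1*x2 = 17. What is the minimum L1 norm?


Axis intercepts:
  x1 = 17/5, x2 = 0: L1 = 17/5
  x1 = 0, x2 = 17: L1 = 17
x* = (17/5, 0)
||x*||_1 = 17/5.

17/5


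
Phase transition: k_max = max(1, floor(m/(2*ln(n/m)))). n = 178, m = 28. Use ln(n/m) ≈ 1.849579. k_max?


n/m = 178/28 = 89/14.
ln(n/m) ≈ 1.849579.
2*ln(n/m) ≈ 3.699158.
m/(2*ln(n/m)) ≈ 28/3.699158 ≈ 7.5693.
floor = 7.
k_max = max(1, 7) = 7.

7


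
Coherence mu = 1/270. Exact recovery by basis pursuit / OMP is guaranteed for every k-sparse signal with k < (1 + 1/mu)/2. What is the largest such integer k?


1/mu = 270.
1 + 1/mu = 271.
(1 + 1/mu)/2 = 135.5 is not an integer, so k_max = floor(135.5) = 135.

135


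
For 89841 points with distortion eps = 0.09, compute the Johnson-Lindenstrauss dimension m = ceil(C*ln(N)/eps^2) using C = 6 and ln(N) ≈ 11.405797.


ln(89841) ≈ 11.405797.
eps^2 = 0.09^2 = 0.0081.
C*ln(N)/eps^2 ≈ 6*11.405797/0.0081 ≈ 8448.7385.
m = ceil(8448.7385) = 8449.

8449


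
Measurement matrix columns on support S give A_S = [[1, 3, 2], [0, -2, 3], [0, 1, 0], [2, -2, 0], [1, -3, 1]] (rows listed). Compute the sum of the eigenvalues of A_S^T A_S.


Sum of eigenvalues of A_S^T A_S = trace(A_S^T A_S) = sum of squared column norms of A_S.
A_S^T A_S diagonal: [6, 27, 14].
trace = 6 + 27 + 14 = 47.

47


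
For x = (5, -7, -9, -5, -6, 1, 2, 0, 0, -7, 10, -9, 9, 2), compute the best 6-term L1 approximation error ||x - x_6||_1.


Sorted |x_i| descending: [10, 9, 9, 9, 7, 7, 6, 5, 5, 2, 2, 1, 0, 0]
Keep top 6: [10, 9, 9, 9, 7, 7]
Tail entries: [6, 5, 5, 2, 2, 1, 0, 0]
L1 error = sum of tail = 21.

21


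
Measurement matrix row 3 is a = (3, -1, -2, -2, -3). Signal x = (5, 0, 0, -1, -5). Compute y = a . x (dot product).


Non-zero terms: ['3*5', '-2*-1', '-3*-5']
Products: [15, 2, 15]
y = sum = 32.

32


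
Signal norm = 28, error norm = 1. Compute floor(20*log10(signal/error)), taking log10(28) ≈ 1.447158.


||x||/||e|| = 28/1 = 28.
log10(28) ≈ 1.447158.
20*log10(||x||/||e||) ≈ 20*1.447158 = 28.94316.
floor(28.94316) = 28.

28


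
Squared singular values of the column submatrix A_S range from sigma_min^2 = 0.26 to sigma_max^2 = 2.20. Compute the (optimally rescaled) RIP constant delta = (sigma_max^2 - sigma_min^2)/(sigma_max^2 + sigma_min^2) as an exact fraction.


lambda_max - lambda_min = 2.20 - 0.26 = 1.94.
lambda_max + lambda_min = 2.20 + 0.26 = 2.46.
delta = 1.94/2.46 = 194/246 = 97/123.

97/123


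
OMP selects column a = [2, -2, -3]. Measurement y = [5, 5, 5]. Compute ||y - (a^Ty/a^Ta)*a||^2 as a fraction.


a^T a = 17.
a^T y = -15.
coeff = -15/17 = -15/17.
||r||^2 = 1050/17.

1050/17


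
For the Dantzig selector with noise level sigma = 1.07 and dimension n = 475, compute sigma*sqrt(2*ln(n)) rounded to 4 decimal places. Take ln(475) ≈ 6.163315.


ln(475) ≈ 6.163315.
2*ln(n) ≈ 12.32663.
sqrt(2*ln(n)) ≈ sqrt(12.32663) ≈ 3.51093.
threshold ≈ 1.07*3.51093 = 3.7566951 ≈ 3.7567.

3.7567


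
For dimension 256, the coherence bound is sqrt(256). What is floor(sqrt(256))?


16^2 = 256 <= 256 < 289 = 17^2, so 16 <= sqrt(256) < 17.
floor(sqrt(256)) = 16.

16


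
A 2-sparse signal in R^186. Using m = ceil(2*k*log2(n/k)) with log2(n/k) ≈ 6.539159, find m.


log2(n/k) = log2(186/2) ≈ 6.539159.
2*k*log2(n/k) ≈ 2*2*6.539159 = 26.156636.
m = ceil(26.156636) = 27.

27


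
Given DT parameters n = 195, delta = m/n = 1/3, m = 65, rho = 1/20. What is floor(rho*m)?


m = 1/3*195 = 65.
rho = 1/20.
rho*m = 1/20*65 = 3.25.
k = floor(3.25) = 3.

3


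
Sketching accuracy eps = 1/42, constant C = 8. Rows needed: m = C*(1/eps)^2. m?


1/eps = 42.
(1/eps)^2 = 1764.
m = 8*1764 = 14112.

14112


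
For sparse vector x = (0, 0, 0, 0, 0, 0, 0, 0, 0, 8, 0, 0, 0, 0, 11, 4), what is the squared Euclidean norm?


Non-zero entries: [(9, 8), (14, 11), (15, 4)]
Squares: [64, 121, 16]
||x||_2^2 = sum = 201.

201


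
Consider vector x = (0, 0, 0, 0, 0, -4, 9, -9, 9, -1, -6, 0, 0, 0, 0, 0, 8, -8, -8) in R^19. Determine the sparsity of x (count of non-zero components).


Non-zero positions: [5, 6, 7, 8, 9, 10, 16, 17, 18].
Sparsity = 9.

9


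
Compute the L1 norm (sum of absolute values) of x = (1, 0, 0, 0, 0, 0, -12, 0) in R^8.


Non-zero entries: [(0, 1), (6, -12)]
Absolute values: [1, 12]
||x||_1 = sum = 13.

13


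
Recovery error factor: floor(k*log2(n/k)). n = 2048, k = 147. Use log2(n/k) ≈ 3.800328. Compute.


log2(n/k) = log2(2048/147) ≈ 3.800328.
k*log2(n/k) ≈ 147*3.800328 = 558.648216.
floor(558.648216) = 558.

558


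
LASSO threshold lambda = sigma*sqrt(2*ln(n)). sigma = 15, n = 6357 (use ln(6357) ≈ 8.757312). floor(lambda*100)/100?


ln(6357) ≈ 8.757312.
2*ln(n) ≈ 17.514624.
sqrt(2*ln(n)) ≈ sqrt(17.514624) ≈ 4.185048.
lambda ≈ 15*4.185048 = 62.77572.
floor(lambda*100)/100 = 62.77.

62.77


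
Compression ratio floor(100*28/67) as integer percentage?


100*m/n = 100*28/67 ≈ 41.791.
floor = 41.

41


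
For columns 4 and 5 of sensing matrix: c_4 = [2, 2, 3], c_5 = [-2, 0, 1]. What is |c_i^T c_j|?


Inner product: 2*-2 + 2*0 + 3*1
Products: [-4, 0, 3]
Sum = -1.
|dot| = 1.

1


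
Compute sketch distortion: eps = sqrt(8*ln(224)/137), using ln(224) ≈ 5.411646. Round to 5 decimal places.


ln(224) ≈ 5.411646.
8*ln(N)/m ≈ 8*5.411646/137 ≈ 0.31600853.
eps = sqrt(0.31600853) ≈ 0.5621464 ≈ 0.56215.

0.56215


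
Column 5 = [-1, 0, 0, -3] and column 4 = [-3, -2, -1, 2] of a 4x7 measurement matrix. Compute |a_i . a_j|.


Inner product: -1*-3 + 0*-2 + 0*-1 + -3*2
Products: [3, 0, 0, -6]
Sum = -3.
|dot| = 3.

3


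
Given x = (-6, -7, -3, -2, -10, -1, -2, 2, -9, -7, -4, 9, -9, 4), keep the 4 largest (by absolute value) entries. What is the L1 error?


Sorted |x_i| descending: [10, 9, 9, 9, 7, 7, 6, 4, 4, 3, 2, 2, 2, 1]
Keep top 4: [10, 9, 9, 9]
Tail entries: [7, 7, 6, 4, 4, 3, 2, 2, 2, 1]
L1 error = sum of tail = 38.

38


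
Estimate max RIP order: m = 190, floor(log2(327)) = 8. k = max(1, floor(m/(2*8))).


floor(log2(327)) = 8.
2*8 = 16.
m/(2*floor(log2(n))) = 190/16 ≈ 11.875.
floor = 11.
k = max(1, 11) = 11.

11


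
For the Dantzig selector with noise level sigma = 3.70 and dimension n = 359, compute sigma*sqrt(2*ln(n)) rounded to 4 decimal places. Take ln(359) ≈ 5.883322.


ln(359) ≈ 5.883322.
2*ln(n) ≈ 11.766644.
sqrt(2*ln(n)) ≈ sqrt(11.766644) ≈ 3.430254.
threshold ≈ 3.70*3.430254 = 12.6919398 ≈ 12.6919.

12.6919


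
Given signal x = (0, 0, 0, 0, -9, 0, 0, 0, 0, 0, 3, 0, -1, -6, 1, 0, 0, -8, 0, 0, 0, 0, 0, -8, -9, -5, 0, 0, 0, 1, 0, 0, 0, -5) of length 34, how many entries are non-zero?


Non-zero positions: [4, 10, 12, 13, 14, 17, 23, 24, 25, 29, 33].
Sparsity = 11.

11


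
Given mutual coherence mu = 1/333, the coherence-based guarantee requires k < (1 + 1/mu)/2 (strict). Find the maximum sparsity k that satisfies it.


1/mu = 333.
1 + 1/mu = 334.
(1 + 1/mu)/2 = 167 is an integer and the inequality is strict, so k_max = 167 - 1 = 166.

166


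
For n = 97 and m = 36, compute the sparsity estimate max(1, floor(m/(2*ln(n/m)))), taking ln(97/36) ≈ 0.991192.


n/m = 97/36.
ln(n/m) ≈ 0.991192.
2*ln(n/m) ≈ 1.982384.
m/(2*ln(n/m)) ≈ 36/1.982384 ≈ 18.16.
floor = 18.
k_max = max(1, 18) = 18.

18


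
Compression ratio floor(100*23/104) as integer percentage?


100*m/n = 100*23/104 ≈ 22.1154.
floor = 22.

22


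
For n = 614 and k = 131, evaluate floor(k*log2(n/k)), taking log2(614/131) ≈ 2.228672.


log2(n/k) = log2(614/131) ≈ 2.228672.
k*log2(n/k) ≈ 131*2.228672 = 291.956032.
floor(291.956032) = 291.

291


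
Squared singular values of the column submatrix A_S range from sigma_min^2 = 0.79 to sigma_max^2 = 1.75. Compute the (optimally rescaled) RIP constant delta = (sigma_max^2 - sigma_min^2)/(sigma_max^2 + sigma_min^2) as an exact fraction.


lambda_max - lambda_min = 1.75 - 0.79 = 0.96.
lambda_max + lambda_min = 1.75 + 0.79 = 2.54.
delta = 0.96/2.54 = 96/254 = 48/127.

48/127


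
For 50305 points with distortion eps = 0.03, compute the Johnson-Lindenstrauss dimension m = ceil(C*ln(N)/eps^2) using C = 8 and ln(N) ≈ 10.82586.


ln(50305) ≈ 10.82586.
eps^2 = 0.03^2 = 0.0009.
C*ln(N)/eps^2 ≈ 8*10.82586/0.0009 ≈ 96229.8667.
m = ceil(96229.8667) = 96230.

96230


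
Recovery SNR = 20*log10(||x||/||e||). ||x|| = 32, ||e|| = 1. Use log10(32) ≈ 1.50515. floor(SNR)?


||x||/||e|| = 32/1 = 32.
log10(32) ≈ 1.50515.
20*log10(||x||/||e||) ≈ 20*1.50515 = 30.103.
floor(30.103) = 30.

30


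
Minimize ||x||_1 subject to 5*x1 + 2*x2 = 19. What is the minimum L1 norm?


Axis intercepts:
  x1 = 19/5, x2 = 0: L1 = 19/5
  x1 = 0, x2 = 19/2: L1 = 19/2
x* = (19/5, 0)
||x*||_1 = 19/5.

19/5


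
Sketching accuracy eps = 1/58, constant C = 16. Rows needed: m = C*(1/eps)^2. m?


1/eps = 58.
(1/eps)^2 = 3364.
m = 16*3364 = 53824.

53824


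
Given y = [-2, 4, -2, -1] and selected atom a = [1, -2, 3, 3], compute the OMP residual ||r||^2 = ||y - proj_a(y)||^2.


a^T a = 23.
a^T y = -19.
coeff = -19/23 = -19/23.
||r||^2 = 214/23.

214/23


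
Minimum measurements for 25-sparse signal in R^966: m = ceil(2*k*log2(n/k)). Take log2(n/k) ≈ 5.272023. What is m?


log2(n/k) = log2(966/25) ≈ 5.272023.
2*k*log2(n/k) ≈ 2*25*5.272023 = 263.60115.
m = ceil(263.60115) = 264.

264


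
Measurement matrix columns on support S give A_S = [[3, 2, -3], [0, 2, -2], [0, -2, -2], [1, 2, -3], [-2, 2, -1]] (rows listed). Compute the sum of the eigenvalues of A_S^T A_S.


Sum of eigenvalues of A_S^T A_S = trace(A_S^T A_S) = sum of squared column norms of A_S.
A_S^T A_S diagonal: [14, 20, 27].
trace = 14 + 20 + 27 = 61.

61


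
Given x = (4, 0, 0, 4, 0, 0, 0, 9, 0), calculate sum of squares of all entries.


Non-zero entries: [(0, 4), (3, 4), (7, 9)]
Squares: [16, 16, 81]
||x||_2^2 = sum = 113.

113


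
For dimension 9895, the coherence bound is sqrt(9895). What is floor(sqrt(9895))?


99^2 = 9801 <= 9895 < 10000 = 100^2, so 99 <= sqrt(9895) < 100.
floor(sqrt(9895)) = 99.

99


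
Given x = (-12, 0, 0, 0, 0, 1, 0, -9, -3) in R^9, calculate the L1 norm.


Non-zero entries: [(0, -12), (5, 1), (7, -9), (8, -3)]
Absolute values: [12, 1, 9, 3]
||x||_1 = sum = 25.

25


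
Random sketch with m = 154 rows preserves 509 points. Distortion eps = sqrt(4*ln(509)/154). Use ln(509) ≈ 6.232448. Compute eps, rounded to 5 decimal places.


ln(509) ≈ 6.232448.
4*ln(N)/m ≈ 4*6.232448/154 ≈ 0.16188177.
eps = sqrt(0.16188177) ≈ 0.4023453 ≈ 0.40235.

0.40235


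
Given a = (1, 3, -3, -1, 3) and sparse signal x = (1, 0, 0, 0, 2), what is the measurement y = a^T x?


Non-zero terms: ['1*1', '3*2']
Products: [1, 6]
y = sum = 7.

7


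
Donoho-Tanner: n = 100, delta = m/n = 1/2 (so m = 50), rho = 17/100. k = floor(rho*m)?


m = 1/2*100 = 50.
rho = 17/100.
rho*m = 17/100*50 = 8.5.
k = floor(8.5) = 8.

8


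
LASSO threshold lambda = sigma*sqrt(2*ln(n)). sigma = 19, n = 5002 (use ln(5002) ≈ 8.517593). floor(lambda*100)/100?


ln(5002) ≈ 8.517593.
2*ln(n) ≈ 17.035186.
sqrt(2*ln(n)) ≈ sqrt(17.035186) ≈ 4.12737.
lambda ≈ 19*4.12737 = 78.42003.
floor(lambda*100)/100 = 78.42.

78.42


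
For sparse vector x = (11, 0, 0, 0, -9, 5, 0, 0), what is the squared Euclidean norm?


Non-zero entries: [(0, 11), (4, -9), (5, 5)]
Squares: [121, 81, 25]
||x||_2^2 = sum = 227.

227


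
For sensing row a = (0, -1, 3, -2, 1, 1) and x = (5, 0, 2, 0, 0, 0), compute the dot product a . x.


Non-zero terms: ['0*5', '3*2']
Products: [0, 6]
y = sum = 6.

6


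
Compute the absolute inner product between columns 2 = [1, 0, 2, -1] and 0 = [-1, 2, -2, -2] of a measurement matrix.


Inner product: 1*-1 + 0*2 + 2*-2 + -1*-2
Products: [-1, 0, -4, 2]
Sum = -3.
|dot| = 3.

3


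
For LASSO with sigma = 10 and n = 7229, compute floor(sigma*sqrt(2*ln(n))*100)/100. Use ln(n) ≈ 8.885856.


ln(7229) ≈ 8.885856.
2*ln(n) ≈ 17.771712.
sqrt(2*ln(n)) ≈ sqrt(17.771712) ≈ 4.215651.
lambda ≈ 10*4.215651 = 42.15651.
floor(lambda*100)/100 = 42.15.

42.15


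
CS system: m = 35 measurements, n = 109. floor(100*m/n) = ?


100*m/n = 100*35/109 ≈ 32.1101.
floor = 32.

32


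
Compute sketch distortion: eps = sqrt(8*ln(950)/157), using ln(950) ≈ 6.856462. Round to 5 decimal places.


ln(950) ≈ 6.856462.
8*ln(N)/m ≈ 8*6.856462/157 ≈ 0.34937386.
eps = sqrt(0.34937386) ≈ 0.5910786 ≈ 0.59108.

0.59108


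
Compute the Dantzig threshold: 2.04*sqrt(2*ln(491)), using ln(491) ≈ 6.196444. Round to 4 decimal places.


ln(491) ≈ 6.196444.
2*ln(n) ≈ 12.392888.
sqrt(2*ln(n)) ≈ sqrt(12.392888) ≈ 3.520353.
threshold ≈ 2.04*3.520353 = 7.18152012 ≈ 7.1815.

7.1815


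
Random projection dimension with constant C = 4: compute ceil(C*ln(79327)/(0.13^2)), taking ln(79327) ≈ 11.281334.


ln(79327) ≈ 11.281334.
eps^2 = 0.13^2 = 0.0169.
C*ln(N)/eps^2 ≈ 4*11.281334/0.0169 ≈ 2670.1382.
m = ceil(2670.1382) = 2671.

2671


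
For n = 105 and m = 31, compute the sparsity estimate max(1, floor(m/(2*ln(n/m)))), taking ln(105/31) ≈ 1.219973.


n/m = 105/31.
ln(n/m) ≈ 1.219973.
2*ln(n/m) ≈ 2.439946.
m/(2*ln(n/m)) ≈ 31/2.439946 ≈ 12.7052.
floor = 12.
k_max = max(1, 12) = 12.

12


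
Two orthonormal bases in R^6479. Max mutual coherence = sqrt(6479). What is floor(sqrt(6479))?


80^2 = 6400 <= 6479 < 6561 = 81^2, so 80 <= sqrt(6479) < 81.
floor(sqrt(6479)) = 80.

80


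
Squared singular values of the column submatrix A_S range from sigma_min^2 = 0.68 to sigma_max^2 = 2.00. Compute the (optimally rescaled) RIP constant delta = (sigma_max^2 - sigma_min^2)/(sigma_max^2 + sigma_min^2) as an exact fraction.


lambda_max - lambda_min = 2.00 - 0.68 = 1.32.
lambda_max + lambda_min = 2.00 + 0.68 = 2.68.
delta = 1.32/2.68 = 132/268 = 33/67.

33/67


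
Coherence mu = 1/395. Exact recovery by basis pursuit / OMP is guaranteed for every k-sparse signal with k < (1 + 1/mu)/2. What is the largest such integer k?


1/mu = 395.
1 + 1/mu = 396.
(1 + 1/mu)/2 = 198 is an integer and the inequality is strict, so k_max = 198 - 1 = 197.

197


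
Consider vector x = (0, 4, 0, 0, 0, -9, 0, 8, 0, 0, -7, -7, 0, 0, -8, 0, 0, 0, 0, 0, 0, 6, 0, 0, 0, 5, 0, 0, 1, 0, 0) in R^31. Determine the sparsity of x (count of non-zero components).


Non-zero positions: [1, 5, 7, 10, 11, 14, 21, 25, 28].
Sparsity = 9.

9


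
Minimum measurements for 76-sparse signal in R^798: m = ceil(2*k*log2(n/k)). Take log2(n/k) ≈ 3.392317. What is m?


log2(n/k) = log2(798/76) ≈ 3.392317.
2*k*log2(n/k) ≈ 2*76*3.392317 = 515.632184.
m = ceil(515.632184) = 516.

516


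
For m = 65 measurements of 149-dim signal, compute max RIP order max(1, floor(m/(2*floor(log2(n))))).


floor(log2(149)) = 7.
2*7 = 14.
m/(2*floor(log2(n))) = 65/14 ≈ 4.6429.
floor = 4.
k = max(1, 4) = 4.

4


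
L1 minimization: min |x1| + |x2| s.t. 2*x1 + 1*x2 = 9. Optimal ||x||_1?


Axis intercepts:
  x1 = 9/2, x2 = 0: L1 = 9/2
  x1 = 0, x2 = 9: L1 = 9
x* = (9/2, 0)
||x*||_1 = 9/2.

9/2


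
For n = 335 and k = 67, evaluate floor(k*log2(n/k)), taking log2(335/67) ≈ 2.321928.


log2(n/k) = log2(335/67) ≈ 2.321928.
k*log2(n/k) ≈ 67*2.321928 = 155.569176.
floor(155.569176) = 155.

155


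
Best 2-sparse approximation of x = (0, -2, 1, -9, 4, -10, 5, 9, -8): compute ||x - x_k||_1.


Sorted |x_i| descending: [10, 9, 9, 8, 5, 4, 2, 1, 0]
Keep top 2: [10, 9]
Tail entries: [9, 8, 5, 4, 2, 1, 0]
L1 error = sum of tail = 29.

29


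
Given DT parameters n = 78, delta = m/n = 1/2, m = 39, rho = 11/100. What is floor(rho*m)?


m = 1/2*78 = 39.
rho = 11/100.
rho*m = 11/100*39 = 4.29.
k = floor(4.29) = 4.

4


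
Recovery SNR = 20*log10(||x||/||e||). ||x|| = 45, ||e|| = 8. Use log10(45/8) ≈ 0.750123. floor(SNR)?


||x||/||e|| = 45/8.
log10(45/8) ≈ 0.750123.
20*log10(||x||/||e||) ≈ 20*0.750123 = 15.00246.
floor(15.00246) = 15.

15


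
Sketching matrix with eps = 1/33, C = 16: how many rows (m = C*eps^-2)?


1/eps = 33.
(1/eps)^2 = 1089.
m = 16*1089 = 17424.

17424


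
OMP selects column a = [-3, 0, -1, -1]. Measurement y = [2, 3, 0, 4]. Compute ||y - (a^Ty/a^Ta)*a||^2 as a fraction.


a^T a = 11.
a^T y = -10.
coeff = -10/11 = -10/11.
||r||^2 = 219/11.

219/11


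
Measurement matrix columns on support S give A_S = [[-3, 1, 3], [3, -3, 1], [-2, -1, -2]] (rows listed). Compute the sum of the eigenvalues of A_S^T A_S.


Sum of eigenvalues of A_S^T A_S = trace(A_S^T A_S) = sum of squared column norms of A_S.
A_S^T A_S diagonal: [22, 11, 14].
trace = 22 + 11 + 14 = 47.

47


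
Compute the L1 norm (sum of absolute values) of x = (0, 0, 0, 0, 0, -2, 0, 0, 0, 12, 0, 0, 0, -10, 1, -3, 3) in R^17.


Non-zero entries: [(5, -2), (9, 12), (13, -10), (14, 1), (15, -3), (16, 3)]
Absolute values: [2, 12, 10, 1, 3, 3]
||x||_1 = sum = 31.

31


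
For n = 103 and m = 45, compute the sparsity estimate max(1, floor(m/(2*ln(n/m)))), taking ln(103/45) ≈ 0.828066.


n/m = 103/45.
ln(n/m) ≈ 0.828066.
2*ln(n/m) ≈ 1.656132.
m/(2*ln(n/m)) ≈ 45/1.656132 ≈ 27.1717.
floor = 27.
k_max = max(1, 27) = 27.

27


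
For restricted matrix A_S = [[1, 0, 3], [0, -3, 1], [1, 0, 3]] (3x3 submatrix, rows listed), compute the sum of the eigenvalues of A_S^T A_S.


Sum of eigenvalues of A_S^T A_S = trace(A_S^T A_S) = sum of squared column norms of A_S.
A_S^T A_S diagonal: [2, 9, 19].
trace = 2 + 9 + 19 = 30.

30


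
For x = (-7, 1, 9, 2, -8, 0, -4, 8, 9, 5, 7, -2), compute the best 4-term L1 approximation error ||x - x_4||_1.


Sorted |x_i| descending: [9, 9, 8, 8, 7, 7, 5, 4, 2, 2, 1, 0]
Keep top 4: [9, 9, 8, 8]
Tail entries: [7, 7, 5, 4, 2, 2, 1, 0]
L1 error = sum of tail = 28.

28


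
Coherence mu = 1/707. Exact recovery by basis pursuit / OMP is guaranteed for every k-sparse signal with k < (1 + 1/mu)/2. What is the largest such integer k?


1/mu = 707.
1 + 1/mu = 708.
(1 + 1/mu)/2 = 354 is an integer and the inequality is strict, so k_max = 354 - 1 = 353.

353


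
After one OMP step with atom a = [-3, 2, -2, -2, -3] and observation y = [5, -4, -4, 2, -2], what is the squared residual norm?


a^T a = 30.
a^T y = -13.
coeff = -13/30 = -13/30.
||r||^2 = 1781/30.

1781/30


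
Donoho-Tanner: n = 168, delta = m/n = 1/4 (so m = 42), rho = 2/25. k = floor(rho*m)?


m = 1/4*168 = 42.
rho = 2/25.
rho*m = 2/25*42 = 3.36.
k = floor(3.36) = 3.

3


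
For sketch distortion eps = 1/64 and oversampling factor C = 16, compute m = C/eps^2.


1/eps = 64.
(1/eps)^2 = 4096.
m = 16*4096 = 65536.

65536


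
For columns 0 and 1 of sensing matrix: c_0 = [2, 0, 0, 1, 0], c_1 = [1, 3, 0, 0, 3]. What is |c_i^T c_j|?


Inner product: 2*1 + 0*3 + 0*0 + 1*0 + 0*3
Products: [2, 0, 0, 0, 0]
Sum = 2.
|dot| = 2.

2


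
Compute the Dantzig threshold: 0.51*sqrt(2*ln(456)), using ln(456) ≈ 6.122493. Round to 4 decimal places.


ln(456) ≈ 6.122493.
2*ln(n) ≈ 12.244986.
sqrt(2*ln(n)) ≈ sqrt(12.244986) ≈ 3.499284.
threshold ≈ 0.51*3.499284 = 1.78463484 ≈ 1.7846.

1.7846


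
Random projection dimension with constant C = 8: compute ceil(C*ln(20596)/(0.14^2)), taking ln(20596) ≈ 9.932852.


ln(20596) ≈ 9.932852.
eps^2 = 0.14^2 = 0.0196.
C*ln(N)/eps^2 ≈ 8*9.932852/0.0196 ≈ 4054.2253.
m = ceil(4054.2253) = 4055.

4055


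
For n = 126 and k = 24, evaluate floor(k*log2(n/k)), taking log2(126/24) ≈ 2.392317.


log2(n/k) = log2(126/24) ≈ 2.392317.
k*log2(n/k) ≈ 24*2.392317 = 57.415608.
floor(57.415608) = 57.

57


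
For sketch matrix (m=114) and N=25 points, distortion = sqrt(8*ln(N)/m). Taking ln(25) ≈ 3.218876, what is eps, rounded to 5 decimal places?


ln(25) ≈ 3.218876.
8*ln(N)/m ≈ 8*3.218876/114 ≈ 0.22588604.
eps = sqrt(0.22588604) ≈ 0.4752747 ≈ 0.47527.

0.47527


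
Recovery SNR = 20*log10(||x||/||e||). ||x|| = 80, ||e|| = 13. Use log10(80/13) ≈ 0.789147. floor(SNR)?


||x||/||e|| = 80/13.
log10(80/13) ≈ 0.789147.
20*log10(||x||/||e||) ≈ 20*0.789147 = 15.78294.
floor(15.78294) = 15.

15


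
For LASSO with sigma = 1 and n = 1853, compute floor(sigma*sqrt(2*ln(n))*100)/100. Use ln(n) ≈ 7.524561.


ln(1853) ≈ 7.524561.
2*ln(n) ≈ 15.049122.
sqrt(2*ln(n)) ≈ sqrt(15.049122) ≈ 3.87932.
lambda ≈ 1*3.87932 = 3.87932.
floor(lambda*100)/100 = 3.87.

3.87


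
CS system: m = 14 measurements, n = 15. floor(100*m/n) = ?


100*m/n = 100*14/15 ≈ 93.3333.
floor = 93.

93


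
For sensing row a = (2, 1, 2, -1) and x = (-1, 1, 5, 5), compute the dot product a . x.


Non-zero terms: ['2*-1', '1*1', '2*5', '-1*5']
Products: [-2, 1, 10, -5]
y = sum = 4.

4


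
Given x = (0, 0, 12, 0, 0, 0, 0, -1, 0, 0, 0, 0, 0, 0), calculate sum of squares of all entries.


Non-zero entries: [(2, 12), (7, -1)]
Squares: [144, 1]
||x||_2^2 = sum = 145.

145


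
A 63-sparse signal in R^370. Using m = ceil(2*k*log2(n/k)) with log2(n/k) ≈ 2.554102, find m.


log2(n/k) = log2(370/63) ≈ 2.554102.
2*k*log2(n/k) ≈ 2*63*2.554102 = 321.816852.
m = ceil(321.816852) = 322.

322


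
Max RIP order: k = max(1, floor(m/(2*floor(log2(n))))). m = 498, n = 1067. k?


floor(log2(1067)) = 10.
2*10 = 20.
m/(2*floor(log2(n))) = 498/20 ≈ 24.9.
floor = 24.
k = max(1, 24) = 24.

24


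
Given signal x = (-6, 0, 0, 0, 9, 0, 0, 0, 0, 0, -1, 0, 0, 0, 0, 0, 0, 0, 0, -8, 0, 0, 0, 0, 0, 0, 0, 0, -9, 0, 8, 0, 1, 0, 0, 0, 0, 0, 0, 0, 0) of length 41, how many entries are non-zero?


Non-zero positions: [0, 4, 10, 19, 28, 30, 32].
Sparsity = 7.

7


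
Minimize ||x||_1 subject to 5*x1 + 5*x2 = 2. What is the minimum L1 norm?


Axis intercepts:
  x1 = 2/5, x2 = 0: L1 = 2/5
  x1 = 0, x2 = 2/5: L1 = 2/5
x* = (2/5, 0)
||x*||_1 = 2/5.

2/5


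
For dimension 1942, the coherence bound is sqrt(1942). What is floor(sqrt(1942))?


44^2 = 1936 <= 1942 < 2025 = 45^2, so 44 <= sqrt(1942) < 45.
floor(sqrt(1942)) = 44.

44


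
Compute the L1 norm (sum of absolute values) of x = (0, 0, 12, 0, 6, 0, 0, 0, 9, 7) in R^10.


Non-zero entries: [(2, 12), (4, 6), (8, 9), (9, 7)]
Absolute values: [12, 6, 9, 7]
||x||_1 = sum = 34.

34


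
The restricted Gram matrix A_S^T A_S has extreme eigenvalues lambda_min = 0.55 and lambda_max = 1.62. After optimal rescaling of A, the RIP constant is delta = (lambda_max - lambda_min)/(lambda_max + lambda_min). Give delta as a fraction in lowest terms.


lambda_max - lambda_min = 1.62 - 0.55 = 1.07.
lambda_max + lambda_min = 1.62 + 0.55 = 2.17.
delta = 1.07/2.17 = 107/217.

107/217


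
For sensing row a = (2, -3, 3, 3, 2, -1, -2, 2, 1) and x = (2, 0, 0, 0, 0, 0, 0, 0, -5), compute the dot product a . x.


Non-zero terms: ['2*2', '1*-5']
Products: [4, -5]
y = sum = -1.

-1


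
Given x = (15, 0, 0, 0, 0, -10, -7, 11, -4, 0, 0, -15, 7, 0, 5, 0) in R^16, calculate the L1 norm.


Non-zero entries: [(0, 15), (5, -10), (6, -7), (7, 11), (8, -4), (11, -15), (12, 7), (14, 5)]
Absolute values: [15, 10, 7, 11, 4, 15, 7, 5]
||x||_1 = sum = 74.

74


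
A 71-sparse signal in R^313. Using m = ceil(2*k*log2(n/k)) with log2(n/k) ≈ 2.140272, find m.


log2(n/k) = log2(313/71) ≈ 2.140272.
2*k*log2(n/k) ≈ 2*71*2.140272 = 303.918624.
m = ceil(303.918624) = 304.

304


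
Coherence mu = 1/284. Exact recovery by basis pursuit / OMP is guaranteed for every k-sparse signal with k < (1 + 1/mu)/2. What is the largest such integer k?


1/mu = 284.
1 + 1/mu = 285.
(1 + 1/mu)/2 = 142.5 is not an integer, so k_max = floor(142.5) = 142.

142


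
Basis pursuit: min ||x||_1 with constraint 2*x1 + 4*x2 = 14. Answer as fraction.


Axis intercepts:
  x1 = 7, x2 = 0: L1 = 7
  x1 = 0, x2 = 7/2: L1 = 7/2
x* = (0, 7/2)
||x*||_1 = 7/2.

7/2


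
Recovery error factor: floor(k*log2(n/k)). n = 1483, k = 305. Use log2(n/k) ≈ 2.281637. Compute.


log2(n/k) = log2(1483/305) ≈ 2.281637.
k*log2(n/k) ≈ 305*2.281637 = 695.899285.
floor(695.899285) = 695.

695


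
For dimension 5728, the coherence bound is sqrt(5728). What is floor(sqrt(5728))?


75^2 = 5625 <= 5728 < 5776 = 76^2, so 75 <= sqrt(5728) < 76.
floor(sqrt(5728)) = 75.

75


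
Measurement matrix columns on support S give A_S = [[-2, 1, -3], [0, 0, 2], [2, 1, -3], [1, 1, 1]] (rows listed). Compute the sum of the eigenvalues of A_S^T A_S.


Sum of eigenvalues of A_S^T A_S = trace(A_S^T A_S) = sum of squared column norms of A_S.
A_S^T A_S diagonal: [9, 3, 23].
trace = 9 + 3 + 23 = 35.

35


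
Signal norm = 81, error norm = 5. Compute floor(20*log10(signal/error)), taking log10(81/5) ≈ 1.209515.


||x||/||e|| = 81/5.
log10(81/5) ≈ 1.209515.
20*log10(||x||/||e||) ≈ 20*1.209515 = 24.1903.
floor(24.1903) = 24.

24


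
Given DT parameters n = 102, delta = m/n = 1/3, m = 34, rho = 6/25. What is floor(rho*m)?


m = 1/3*102 = 34.
rho = 6/25.
rho*m = 6/25*34 = 8.16.
k = floor(8.16) = 8.

8


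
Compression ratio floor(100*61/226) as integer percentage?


100*m/n = 100*61/226 ≈ 26.9912.
floor = 26.

26


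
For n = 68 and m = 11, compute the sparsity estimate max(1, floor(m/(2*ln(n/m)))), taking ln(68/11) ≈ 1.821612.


n/m = 68/11.
ln(n/m) ≈ 1.821612.
2*ln(n/m) ≈ 3.643224.
m/(2*ln(n/m)) ≈ 11/3.643224 ≈ 3.0193.
floor = 3.
k_max = max(1, 3) = 3.

3


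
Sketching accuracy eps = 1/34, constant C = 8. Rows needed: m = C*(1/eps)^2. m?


1/eps = 34.
(1/eps)^2 = 1156.
m = 8*1156 = 9248.

9248


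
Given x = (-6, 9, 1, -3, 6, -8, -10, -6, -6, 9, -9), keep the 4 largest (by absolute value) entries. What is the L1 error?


Sorted |x_i| descending: [10, 9, 9, 9, 8, 6, 6, 6, 6, 3, 1]
Keep top 4: [10, 9, 9, 9]
Tail entries: [8, 6, 6, 6, 6, 3, 1]
L1 error = sum of tail = 36.

36


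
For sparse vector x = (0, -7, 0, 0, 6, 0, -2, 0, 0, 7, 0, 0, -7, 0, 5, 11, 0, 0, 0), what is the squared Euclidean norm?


Non-zero entries: [(1, -7), (4, 6), (6, -2), (9, 7), (12, -7), (14, 5), (15, 11)]
Squares: [49, 36, 4, 49, 49, 25, 121]
||x||_2^2 = sum = 333.

333


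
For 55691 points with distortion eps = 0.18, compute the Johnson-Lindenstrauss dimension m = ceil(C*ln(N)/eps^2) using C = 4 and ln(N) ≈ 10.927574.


ln(55691) ≈ 10.927574.
eps^2 = 0.18^2 = 0.0324.
C*ln(N)/eps^2 ≈ 4*10.927574/0.0324 ≈ 1349.0832.
m = ceil(1349.0832) = 1350.

1350


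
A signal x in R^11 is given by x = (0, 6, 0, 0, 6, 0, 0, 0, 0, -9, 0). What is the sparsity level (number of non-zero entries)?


Non-zero positions: [1, 4, 9].
Sparsity = 3.

3


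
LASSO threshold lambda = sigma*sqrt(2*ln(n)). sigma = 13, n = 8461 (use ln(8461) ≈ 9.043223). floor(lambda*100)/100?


ln(8461) ≈ 9.043223.
2*ln(n) ≈ 18.086446.
sqrt(2*ln(n)) ≈ sqrt(18.086446) ≈ 4.252816.
lambda ≈ 13*4.252816 = 55.286608.
floor(lambda*100)/100 = 55.28.

55.28


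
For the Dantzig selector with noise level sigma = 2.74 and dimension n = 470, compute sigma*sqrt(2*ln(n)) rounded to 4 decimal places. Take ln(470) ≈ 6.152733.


ln(470) ≈ 6.152733.
2*ln(n) ≈ 12.305466.
sqrt(2*ln(n)) ≈ sqrt(12.305466) ≈ 3.507915.
threshold ≈ 2.74*3.507915 = 9.6116871 ≈ 9.6117.

9.6117


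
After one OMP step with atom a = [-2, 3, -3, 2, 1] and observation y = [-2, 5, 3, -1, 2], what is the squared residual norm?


a^T a = 27.
a^T y = 10.
coeff = 10/27 = 10/27.
||r||^2 = 1061/27.

1061/27


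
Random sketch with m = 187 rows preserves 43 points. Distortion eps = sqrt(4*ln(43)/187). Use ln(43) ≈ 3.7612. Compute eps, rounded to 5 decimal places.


ln(43) ≈ 3.7612.
4*ln(N)/m ≈ 4*3.7612/187 ≈ 0.08045348.
eps = sqrt(0.08045348) ≈ 0.2836432 ≈ 0.28364.

0.28364


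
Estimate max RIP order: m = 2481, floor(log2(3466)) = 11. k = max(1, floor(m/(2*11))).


floor(log2(3466)) = 11.
2*11 = 22.
m/(2*floor(log2(n))) = 2481/22 ≈ 112.7727.
floor = 112.
k = max(1, 112) = 112.

112


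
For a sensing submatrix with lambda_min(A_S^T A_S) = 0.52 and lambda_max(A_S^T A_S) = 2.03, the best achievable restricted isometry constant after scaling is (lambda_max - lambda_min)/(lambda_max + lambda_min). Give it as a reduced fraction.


lambda_max - lambda_min = 2.03 - 0.52 = 1.51.
lambda_max + lambda_min = 2.03 + 0.52 = 2.55.
delta = 1.51/2.55 = 151/255.

151/255


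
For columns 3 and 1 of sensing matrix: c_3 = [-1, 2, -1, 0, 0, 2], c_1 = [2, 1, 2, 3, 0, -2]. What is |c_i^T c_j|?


Inner product: -1*2 + 2*1 + -1*2 + 0*3 + 0*0 + 2*-2
Products: [-2, 2, -2, 0, 0, -4]
Sum = -6.
|dot| = 6.

6


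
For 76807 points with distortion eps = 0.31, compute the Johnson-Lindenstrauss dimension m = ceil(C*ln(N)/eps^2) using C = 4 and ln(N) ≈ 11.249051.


ln(76807) ≈ 11.249051.
eps^2 = 0.31^2 = 0.0961.
C*ln(N)/eps^2 ≈ 4*11.249051/0.0961 ≈ 468.2227.
m = ceil(468.2227) = 469.

469


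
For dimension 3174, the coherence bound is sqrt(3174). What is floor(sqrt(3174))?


56^2 = 3136 <= 3174 < 3249 = 57^2, so 56 <= sqrt(3174) < 57.
floor(sqrt(3174)) = 56.

56


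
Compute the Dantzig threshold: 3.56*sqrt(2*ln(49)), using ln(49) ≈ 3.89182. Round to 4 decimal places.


ln(49) ≈ 3.89182.
2*ln(n) ≈ 7.78364.
sqrt(2*ln(n)) ≈ sqrt(7.78364) ≈ 2.789918.
threshold ≈ 3.56*2.789918 = 9.93210808 ≈ 9.9321.

9.9321


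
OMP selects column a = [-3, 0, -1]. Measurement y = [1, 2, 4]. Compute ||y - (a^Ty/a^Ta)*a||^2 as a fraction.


a^T a = 10.
a^T y = -7.
coeff = -7/10 = -7/10.
||r||^2 = 161/10.

161/10


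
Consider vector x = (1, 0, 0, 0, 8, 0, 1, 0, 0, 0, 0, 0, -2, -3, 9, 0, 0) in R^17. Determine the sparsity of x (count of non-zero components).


Non-zero positions: [0, 4, 6, 12, 13, 14].
Sparsity = 6.

6


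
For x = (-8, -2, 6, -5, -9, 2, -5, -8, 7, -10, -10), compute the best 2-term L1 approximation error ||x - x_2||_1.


Sorted |x_i| descending: [10, 10, 9, 8, 8, 7, 6, 5, 5, 2, 2]
Keep top 2: [10, 10]
Tail entries: [9, 8, 8, 7, 6, 5, 5, 2, 2]
L1 error = sum of tail = 52.

52


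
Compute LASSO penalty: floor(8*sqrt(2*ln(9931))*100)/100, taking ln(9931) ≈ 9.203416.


ln(9931) ≈ 9.203416.
2*ln(n) ≈ 18.406832.
sqrt(2*ln(n)) ≈ sqrt(18.406832) ≈ 4.290318.
lambda ≈ 8*4.290318 = 34.322544.
floor(lambda*100)/100 = 34.32.

34.32


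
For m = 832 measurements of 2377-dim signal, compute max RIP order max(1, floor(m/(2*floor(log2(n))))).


floor(log2(2377)) = 11.
2*11 = 22.
m/(2*floor(log2(n))) = 832/22 ≈ 37.8182.
floor = 37.
k = max(1, 37) = 37.

37


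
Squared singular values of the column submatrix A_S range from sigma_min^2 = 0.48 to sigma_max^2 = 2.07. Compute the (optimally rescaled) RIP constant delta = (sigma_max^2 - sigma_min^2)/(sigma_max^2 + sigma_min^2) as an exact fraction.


lambda_max - lambda_min = 2.07 - 0.48 = 1.59.
lambda_max + lambda_min = 2.07 + 0.48 = 2.55.
delta = 1.59/2.55 = 159/255 = 53/85.

53/85


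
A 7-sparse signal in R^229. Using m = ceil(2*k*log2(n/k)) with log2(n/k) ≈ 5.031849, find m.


log2(n/k) = log2(229/7) ≈ 5.031849.
2*k*log2(n/k) ≈ 2*7*5.031849 = 70.445886.
m = ceil(70.445886) = 71.

71


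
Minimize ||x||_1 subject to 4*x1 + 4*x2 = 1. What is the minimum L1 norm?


Axis intercepts:
  x1 = 1/4, x2 = 0: L1 = 1/4
  x1 = 0, x2 = 1/4: L1 = 1/4
x* = (1/4, 0)
||x*||_1 = 1/4.

1/4


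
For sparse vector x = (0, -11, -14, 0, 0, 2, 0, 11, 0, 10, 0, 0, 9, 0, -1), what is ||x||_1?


Non-zero entries: [(1, -11), (2, -14), (5, 2), (7, 11), (9, 10), (12, 9), (14, -1)]
Absolute values: [11, 14, 2, 11, 10, 9, 1]
||x||_1 = sum = 58.

58


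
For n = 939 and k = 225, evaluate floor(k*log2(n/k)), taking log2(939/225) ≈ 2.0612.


log2(n/k) = log2(939/225) ≈ 2.0612.
k*log2(n/k) ≈ 225*2.0612 = 463.77.
floor(463.77) = 463.

463


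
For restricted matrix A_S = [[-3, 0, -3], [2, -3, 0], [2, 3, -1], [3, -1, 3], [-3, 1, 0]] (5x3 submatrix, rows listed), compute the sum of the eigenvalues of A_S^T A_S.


Sum of eigenvalues of A_S^T A_S = trace(A_S^T A_S) = sum of squared column norms of A_S.
A_S^T A_S diagonal: [35, 20, 19].
trace = 35 + 20 + 19 = 74.

74


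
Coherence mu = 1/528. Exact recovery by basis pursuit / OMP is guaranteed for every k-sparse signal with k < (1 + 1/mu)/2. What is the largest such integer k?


1/mu = 528.
1 + 1/mu = 529.
(1 + 1/mu)/2 = 264.5 is not an integer, so k_max = floor(264.5) = 264.

264


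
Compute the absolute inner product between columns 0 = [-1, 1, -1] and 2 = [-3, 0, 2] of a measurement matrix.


Inner product: -1*-3 + 1*0 + -1*2
Products: [3, 0, -2]
Sum = 1.
|dot| = 1.

1


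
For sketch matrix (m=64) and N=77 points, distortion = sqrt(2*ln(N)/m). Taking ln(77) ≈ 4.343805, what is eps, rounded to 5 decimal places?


ln(77) ≈ 4.343805.
2*ln(N)/m ≈ 2*4.343805/64 ≈ 0.13574391.
eps = sqrt(0.13574391) ≈ 0.3684344 ≈ 0.36843.

0.36843


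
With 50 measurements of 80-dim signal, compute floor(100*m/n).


100*m/n = 100*50/80 ≈ 62.5.
floor = 62.

62


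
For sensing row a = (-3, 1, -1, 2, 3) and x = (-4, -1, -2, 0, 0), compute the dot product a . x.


Non-zero terms: ['-3*-4', '1*-1', '-1*-2']
Products: [12, -1, 2]
y = sum = 13.

13


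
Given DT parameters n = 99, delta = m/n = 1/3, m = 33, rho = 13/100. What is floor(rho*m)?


m = 1/3*99 = 33.
rho = 13/100.
rho*m = 13/100*33 = 4.29.
k = floor(4.29) = 4.

4


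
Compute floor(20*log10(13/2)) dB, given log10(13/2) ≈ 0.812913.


||x||/||e|| = 13/2.
log10(13/2) ≈ 0.812913.
20*log10(||x||/||e||) ≈ 20*0.812913 = 16.25826.
floor(16.25826) = 16.

16


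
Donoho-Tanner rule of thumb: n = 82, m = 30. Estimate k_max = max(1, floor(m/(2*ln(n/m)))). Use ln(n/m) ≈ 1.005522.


n/m = 82/30 = 41/15.
ln(n/m) ≈ 1.005522.
2*ln(n/m) ≈ 2.011044.
m/(2*ln(n/m)) ≈ 30/2.011044 ≈ 14.9176.
floor = 14.
k_max = max(1, 14) = 14.

14


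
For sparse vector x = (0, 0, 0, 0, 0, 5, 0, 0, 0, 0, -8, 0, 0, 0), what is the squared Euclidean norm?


Non-zero entries: [(5, 5), (10, -8)]
Squares: [25, 64]
||x||_2^2 = sum = 89.

89
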